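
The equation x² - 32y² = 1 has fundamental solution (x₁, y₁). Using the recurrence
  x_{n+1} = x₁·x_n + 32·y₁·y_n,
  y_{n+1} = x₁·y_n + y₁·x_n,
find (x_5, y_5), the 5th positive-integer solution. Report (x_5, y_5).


Step 1: Find the fundamental solution (x₁, y₁) of x² - 32y² = 1.
  Expand √32 as a continued fraction. a₀ = ⌊√32⌋ = 5; iterate m_{k+1} = d_k·a_k − m_k, d_{k+1} = (32 − m_{k+1}²)/d_k, a_{k+1} = ⌊(a₀ + m_{k+1})/d_{k+1}⌋ (starting m₀ = 0, d₀ = 1), with convergents p_k = a_k·p_{k-1} + p_{k-2}, q_k = a_k·q_{k-1} + q_{k-2} (p₋₁ = 1, q₋₁ = 0):
  k = 0: a₀ = 5; p₀/q₀ = 5/1; p₀² − 32·q₀² = 25 − 32 = -7.
  k = 1: m = 5, d = 7, a = ⌊(5 + 5)/7⌋ = 1; p/q = (1·5 + 1)/(1·1 + 0) = 6/1; p² − 32·q² = 36 − 32 = 4.
  k = 2: m = 2, d = 4, a = ⌊(5 + 2)/4⌋ = 1; p/q = (1·6 + 5)/(1·1 + 1) = 11/2; p² − 32·q² = 121 − 128 = -7.
  k = 3: m = 2, d = 7, a = ⌊(5 + 2)/7⌋ = 1; p/q = (1·11 + 6)/(1·2 + 1) = 17/3; p² − 32·q² = 289 − 288 = 1.
  The first convergent with p² − 32·q² = 1 gives the fundamental solution (x₁, y₁) = (17, 3).
Step 2: Apply the recurrence (x_{n+1}, y_{n+1}) = (x₁x_n + 32y₁y_n, x₁y_n + y₁x_n) repeatedly.
  From (x_1, y_1) = (17, 3): x_2 = 17·17 + 32·3·3 = 577; y_2 = 17·3 + 3·17 = 102.
  From (x_2, y_2) = (577, 102): x_3 = 17·577 + 32·3·102 = 19601; y_3 = 17·102 + 3·577 = 3465.
  From (x_3, y_3) = (19601, 3465): x_4 = 17·19601 + 32·3·3465 = 665857; y_4 = 17·3465 + 3·19601 = 117708.
  From (x_4, y_4) = (665857, 117708): x_5 = 17·665857 + 32·3·117708 = 22619537; y_5 = 17·117708 + 3·665857 = 3998607.
Step 3: Verify x_5² - 32·y_5² = 511643454094369 - 511643454094368 = 1 (should be 1). ✓

(x_1, y_1) = (17, 3); (x_5, y_5) = (22619537, 3998607).


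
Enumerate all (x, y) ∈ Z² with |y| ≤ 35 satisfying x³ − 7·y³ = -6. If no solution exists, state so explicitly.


The equation is x³ - 7y³ = -6. For fixed y, x³ = 7·y³ − 6, so a solution requires the RHS to be a perfect cube.
Strategy: iterate y from -35 to 35, compute RHS = 7·y³ − 6, and check whether it is a (positive or negative) perfect cube.
Check small values of y:
  y = 0: RHS = -6 is not a perfect cube.
  y = 1: RHS = 1 = (1)³ ⇒ x = 1 works.
  y = -1: RHS = -13 is not a perfect cube.
  y = 2: RHS = 50 is not a perfect cube.
  y = -2: RHS = -62 is not a perfect cube.
  y = 3: RHS = 183 is not a perfect cube.
  y = -3: RHS = -195 is not a perfect cube.
Continuing the search up to |y| = 35 finds no further solutions beyond those listed.
Collected solutions: (1, 1).

Solutions (with |y| ≤ 35): (1, 1).


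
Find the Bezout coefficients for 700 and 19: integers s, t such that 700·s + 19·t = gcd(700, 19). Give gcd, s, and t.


Euclidean algorithm on (700, 19) — divide until remainder is 0:
  700 = 36 · 19 + 16
  19 = 1 · 16 + 3
  16 = 5 · 3 + 1
  3 = 3 · 1 + 0
gcd(700, 19) = 1.
Track Bezout coefficients alongside the remainders: start with r₀ = 700 = a·1 + b·0 (s = 1, t = 0) and r₁ = 19 = a·0 + b·1 (s = 0, t = 1); each new remainder r_{k+1} = r_{k-1} − q_k·r_k inherits s_{k+1} = s_{k-1} − q_k·s_k, t_{k+1} = t_{k-1} − q_k·t_k, so r_k = a·s_k + b·t_k at every step:
  q = 36: r = 16, s = 1 − 36·0 = 1, t = 0 − 36·1 = -36  (check: 700·1 + 19·(-36) = 16)
  q = 1: r = 3, s = 0 − 1·1 = -1, t = 1 − 1·(-36) = 37  (check: 700·(-1) + 19·37 = 3)
  q = 5: r = 1, s = 1 − 5·(-1) = 6, t = -36 − 5·37 = -221  (check: 700·6 + 19·(-221) = 1)
The row with r = 1 (the gcd) gives the Bezout coefficients s = 6, t = -221.
Result: 700 · (6) + 19 · (-221) = 1.

gcd(700, 19) = 1; s = 6, t = -221 (check: 700·6 + 19·(-221) = 1).


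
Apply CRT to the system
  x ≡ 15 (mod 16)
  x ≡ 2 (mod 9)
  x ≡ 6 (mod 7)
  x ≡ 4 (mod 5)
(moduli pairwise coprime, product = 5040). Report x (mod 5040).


Product of moduli M = 16 · 9 · 7 · 5 = 5040.
Merge one congruence at a time:
  Start: x ≡ 15 (mod 16).
  Combine with x ≡ 2 (mod 9); new modulus lcm = 144.
    Write x = 15 + 16·t and substitute into x ≡ 2 (mod 9): 16·t ≡ 2 − 15 = -13 (mod 9).
    Reduce coefficients mod 9: 7·t ≡ 5 (mod 9).
    The inverse of 7 mod 9 is 4 (since 7·4 = 28 = 3·9 + 1), so t ≡ 4·5 = 20 ≡ 2 (mod 9).
    Then x = 15 + 16·2 = 47, valid modulo lcm(16, 9) = 144: x ≡ 47 (mod 144).
  Combine with x ≡ 6 (mod 7); new modulus lcm = 1008.
    Write x = 47 + 144·t and substitute into x ≡ 6 (mod 7): 144·t ≡ 6 − 47 = -41 (mod 7).
    Reduce coefficients mod 7: 4·t ≡ 1 (mod 7).
    The inverse of 4 mod 7 is 2 (since 4·2 = 8 = 1·7 + 1), so t ≡ 2·1 = 2 ≡ 2 (mod 7).
    Then x = 47 + 144·2 = 335, valid modulo lcm(144, 7) = 1008: x ≡ 335 (mod 1008).
  Combine with x ≡ 4 (mod 5); new modulus lcm = 5040.
    Write x = 335 + 1008·t and substitute into x ≡ 4 (mod 5): 1008·t ≡ 4 − 335 = -331 (mod 5).
    Reduce coefficients mod 5: 3·t ≡ 4 (mod 5).
    The inverse of 3 mod 5 is 2 (since 3·2 = 6 = 1·5 + 1), so t ≡ 2·4 = 8 ≡ 3 (mod 5).
    Then x = 335 + 1008·3 = 3359, valid modulo lcm(1008, 5) = 5040: x ≡ 3359 (mod 5040).
Verify against each original: 3359 mod 16 = 15, 3359 mod 9 = 2, 3359 mod 7 = 6, 3359 mod 5 = 4.

x ≡ 3359 (mod 5040).


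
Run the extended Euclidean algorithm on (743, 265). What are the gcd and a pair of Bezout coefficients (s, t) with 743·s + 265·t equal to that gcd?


Euclidean algorithm on (743, 265) — divide until remainder is 0:
  743 = 2 · 265 + 213
  265 = 1 · 213 + 52
  213 = 4 · 52 + 5
  52 = 10 · 5 + 2
  5 = 2 · 2 + 1
  2 = 2 · 1 + 0
gcd(743, 265) = 1.
Track Bezout coefficients alongside the remainders: start with r₀ = 743 = a·1 + b·0 (s = 1, t = 0) and r₁ = 265 = a·0 + b·1 (s = 0, t = 1); each new remainder r_{k+1} = r_{k-1} − q_k·r_k inherits s_{k+1} = s_{k-1} − q_k·s_k, t_{k+1} = t_{k-1} − q_k·t_k, so r_k = a·s_k + b·t_k at every step:
  q = 2: r = 213, s = 1 − 2·0 = 1, t = 0 − 2·1 = -2  (check: 743·1 + 265·(-2) = 213)
  q = 1: r = 52, s = 0 − 1·1 = -1, t = 1 − 1·(-2) = 3  (check: 743·(-1) + 265·3 = 52)
  q = 4: r = 5, s = 1 − 4·(-1) = 5, t = -2 − 4·3 = -14  (check: 743·5 + 265·(-14) = 5)
  q = 10: r = 2, s = -1 − 10·5 = -51, t = 3 − 10·(-14) = 143  (check: 743·(-51) + 265·143 = 2)
  q = 2: r = 1, s = 5 − 2·(-51) = 107, t = -14 − 2·143 = -300  (check: 743·107 + 265·(-300) = 1)
The row with r = 1 (the gcd) gives the Bezout coefficients s = 107, t = -300.
Result: 743 · (107) + 265 · (-300) = 1.

gcd(743, 265) = 1; s = 107, t = -300 (check: 743·107 + 265·(-300) = 1).


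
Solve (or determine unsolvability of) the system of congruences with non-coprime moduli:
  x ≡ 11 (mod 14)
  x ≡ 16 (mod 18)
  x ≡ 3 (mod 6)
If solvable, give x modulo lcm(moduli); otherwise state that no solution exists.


Moduli 14, 18, 6 are not pairwise coprime, so CRT works modulo lcm(m_i) when all pairwise compatibility conditions hold.
Pairwise compatibility: gcd(m_i, m_j) must divide a_i - a_j for every pair.
Merge one congruence at a time:
  Start: x ≡ 11 (mod 14).
  Combine with x ≡ 16 (mod 18): gcd(14, 18) = 2, and 16 - 11 = 5 is NOT divisible by 2.
    ⇒ system is inconsistent (no integer solution).

No solution (the system is inconsistent).


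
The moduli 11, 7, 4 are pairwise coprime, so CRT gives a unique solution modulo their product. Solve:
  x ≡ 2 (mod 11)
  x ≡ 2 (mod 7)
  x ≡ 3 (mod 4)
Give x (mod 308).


Moduli 11, 7, 4 are pairwise coprime; by CRT there is a unique solution modulo M = 11 · 7 · 4 = 308.
Solve pairwise, accumulating the modulus:
  Start with x ≡ 2 (mod 11).
  Combine with x ≡ 2 (mod 7): since gcd(11, 7) = 1, we get a unique residue mod 77.
    Write x = 2 + 11·t and substitute into x ≡ 2 (mod 7): 11·t ≡ 2 − 2 = 0 (mod 7).
    Reduce coefficients mod 7: 4·t ≡ 0 (mod 7).
    The inverse of 4 mod 7 is 2 (since 4·2 = 8 = 1·7 + 1), so t ≡ 2·0 = 0 ≡ 0 (mod 7).
    Then x = 2 + 11·0 = 2, valid modulo lcm(11, 7) = 77: x ≡ 2 (mod 77).
  Combine with x ≡ 3 (mod 4): since gcd(77, 4) = 1, we get a unique residue mod 308.
    Write x = 2 + 77·t and substitute into x ≡ 3 (mod 4): 77·t ≡ 3 − 2 = 1 (mod 4).
    Reduce coefficients mod 4: 1·t ≡ 1 (mod 4).
    So t ≡ 1 (mod 4).
    Then x = 2 + 77·1 = 79, valid modulo lcm(77, 4) = 308: x ≡ 79 (mod 308).
Verify: 79 mod 11 = 2 ✓, 79 mod 7 = 2 ✓, 79 mod 4 = 3 ✓.

x ≡ 79 (mod 308).


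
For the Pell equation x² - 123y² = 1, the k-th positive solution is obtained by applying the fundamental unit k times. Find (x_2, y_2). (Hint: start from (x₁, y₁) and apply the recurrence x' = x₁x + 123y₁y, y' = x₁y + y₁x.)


Step 1: Find the fundamental solution (x₁, y₁) of x² - 123y² = 1.
  Expand √123 as a continued fraction. a₀ = ⌊√123⌋ = 11; iterate m_{k+1} = d_k·a_k − m_k, d_{k+1} = (123 − m_{k+1}²)/d_k, a_{k+1} = ⌊(a₀ + m_{k+1})/d_{k+1}⌋ (starting m₀ = 0, d₀ = 1), with convergents p_k = a_k·p_{k-1} + p_{k-2}, q_k = a_k·q_{k-1} + q_{k-2} (p₋₁ = 1, q₋₁ = 0):
  k = 0: a₀ = 11; p₀/q₀ = 11/1; p₀² − 123·q₀² = 121 − 123 = -2.
  k = 1: m = 11, d = 2, a = ⌊(11 + 11)/2⌋ = 11; p/q = (11·11 + 1)/(11·1 + 0) = 122/11; p² − 123·q² = 14884 − 14883 = 1.
  The first convergent with p² − 123·q² = 1 gives the fundamental solution (x₁, y₁) = (122, 11).
Step 2: Apply the recurrence (x_{n+1}, y_{n+1}) = (x₁x_n + 123y₁y_n, x₁y_n + y₁x_n) repeatedly.
  From (x_1, y_1) = (122, 11): x_2 = 122·122 + 123·11·11 = 29767; y_2 = 122·11 + 11·122 = 2684.
Step 3: Verify x_2² - 123·y_2² = 886074289 - 886074288 = 1 (should be 1). ✓

(x_1, y_1) = (122, 11); (x_2, y_2) = (29767, 2684).


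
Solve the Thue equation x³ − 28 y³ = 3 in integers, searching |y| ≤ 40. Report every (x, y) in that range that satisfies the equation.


The equation is x³ - 28y³ = 3. For fixed y, x³ = 28·y³ + 3, so a solution requires the RHS to be a perfect cube.
Strategy: iterate y from -40 to 40, compute RHS = 28·y³ + 3, and check whether it is a (positive or negative) perfect cube.
Check small values of y:
  y = 0: RHS = 3 is not a perfect cube.
  y = 1: RHS = 31 is not a perfect cube.
  y = -1: RHS = -25 is not a perfect cube.
  y = 2: RHS = 227 is not a perfect cube.
  y = -2: RHS = -221 is not a perfect cube.
  y = 3: RHS = 759 is not a perfect cube.
  y = -3: RHS = -753 is not a perfect cube.
Continuing the search up to |y| = 40 finds no solutions either.
No (x, y) in the scanned range satisfies the equation.

No integer solutions with |y| ≤ 40.


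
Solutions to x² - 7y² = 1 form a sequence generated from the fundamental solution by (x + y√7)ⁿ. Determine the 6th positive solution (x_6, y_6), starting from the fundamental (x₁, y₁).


Step 1: Find the fundamental solution (x₁, y₁) of x² - 7y² = 1.
  Expand √7 as a continued fraction. a₀ = ⌊√7⌋ = 2; iterate m_{k+1} = d_k·a_k − m_k, d_{k+1} = (7 − m_{k+1}²)/d_k, a_{k+1} = ⌊(a₀ + m_{k+1})/d_{k+1}⌋ (starting m₀ = 0, d₀ = 1), with convergents p_k = a_k·p_{k-1} + p_{k-2}, q_k = a_k·q_{k-1} + q_{k-2} (p₋₁ = 1, q₋₁ = 0):
  k = 0: a₀ = 2; p₀/q₀ = 2/1; p₀² − 7·q₀² = 4 − 7 = -3.
  k = 1: m = 2, d = 3, a = ⌊(2 + 2)/3⌋ = 1; p/q = (1·2 + 1)/(1·1 + 0) = 3/1; p² − 7·q² = 9 − 7 = 2.
  k = 2: m = 1, d = 2, a = ⌊(2 + 1)/2⌋ = 1; p/q = (1·3 + 2)/(1·1 + 1) = 5/2; p² − 7·q² = 25 − 28 = -3.
  k = 3: m = 1, d = 3, a = ⌊(2 + 1)/3⌋ = 1; p/q = (1·5 + 3)/(1·2 + 1) = 8/3; p² − 7·q² = 64 − 63 = 1.
  The first convergent with p² − 7·q² = 1 gives the fundamental solution (x₁, y₁) = (8, 3).
Step 2: Apply the recurrence (x_{n+1}, y_{n+1}) = (x₁x_n + 7y₁y_n, x₁y_n + y₁x_n) repeatedly.
  From (x_1, y_1) = (8, 3): x_2 = 8·8 + 7·3·3 = 127; y_2 = 8·3 + 3·8 = 48.
  From (x_2, y_2) = (127, 48): x_3 = 8·127 + 7·3·48 = 2024; y_3 = 8·48 + 3·127 = 765.
  From (x_3, y_3) = (2024, 765): x_4 = 8·2024 + 7·3·765 = 32257; y_4 = 8·765 + 3·2024 = 12192.
  From (x_4, y_4) = (32257, 12192): x_5 = 8·32257 + 7·3·12192 = 514088; y_5 = 8·12192 + 3·32257 = 194307.
  From (x_5, y_5) = (514088, 194307): x_6 = 8·514088 + 7·3·194307 = 8193151; y_6 = 8·194307 + 3·514088 = 3096720.
Step 3: Verify x_6² - 7·y_6² = 67127723308801 - 67127723308800 = 1 (should be 1). ✓

(x_1, y_1) = (8, 3); (x_6, y_6) = (8193151, 3096720).


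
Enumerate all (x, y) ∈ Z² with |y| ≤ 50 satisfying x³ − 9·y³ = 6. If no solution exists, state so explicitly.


The equation is x³ - 9y³ = 6. For fixed y, x³ = 9·y³ + 6, so a solution requires the RHS to be a perfect cube.
Strategy: iterate y from -50 to 50, compute RHS = 9·y³ + 6, and check whether it is a (positive or negative) perfect cube.
Check small values of y:
  y = 0: RHS = 6 is not a perfect cube.
  y = 1: RHS = 15 is not a perfect cube.
  y = -1: RHS = -3 is not a perfect cube.
  y = 2: RHS = 78 is not a perfect cube.
  y = -2: RHS = -66 is not a perfect cube.
  y = 3: RHS = 249 is not a perfect cube.
  y = -3: RHS = -237 is not a perfect cube.
Continuing the search up to |y| = 50 finds no solutions either.
No (x, y) in the scanned range satisfies the equation.

No integer solutions with |y| ≤ 50.


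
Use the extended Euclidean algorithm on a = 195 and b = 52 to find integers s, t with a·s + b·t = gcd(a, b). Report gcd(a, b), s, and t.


Euclidean algorithm on (195, 52) — divide until remainder is 0:
  195 = 3 · 52 + 39
  52 = 1 · 39 + 13
  39 = 3 · 13 + 0
gcd(195, 52) = 13.
Track Bezout coefficients alongside the remainders: start with r₀ = 195 = a·1 + b·0 (s = 1, t = 0) and r₁ = 52 = a·0 + b·1 (s = 0, t = 1); each new remainder r_{k+1} = r_{k-1} − q_k·r_k inherits s_{k+1} = s_{k-1} − q_k·s_k, t_{k+1} = t_{k-1} − q_k·t_k, so r_k = a·s_k + b·t_k at every step:
  q = 3: r = 39, s = 1 − 3·0 = 1, t = 0 − 3·1 = -3  (check: 195·1 + 52·(-3) = 39)
  q = 1: r = 13, s = 0 − 1·1 = -1, t = 1 − 1·(-3) = 4  (check: 195·(-1) + 52·4 = 13)
The row with r = 13 (the gcd) gives the Bezout coefficients s = -1, t = 4.
Result: 195 · (-1) + 52 · (4) = 13.

gcd(195, 52) = 13; s = -1, t = 4 (check: 195·(-1) + 52·4 = 13).


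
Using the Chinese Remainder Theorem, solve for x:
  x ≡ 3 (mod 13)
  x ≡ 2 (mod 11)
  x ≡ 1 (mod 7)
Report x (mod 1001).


Moduli 13, 11, 7 are pairwise coprime; by CRT there is a unique solution modulo M = 13 · 11 · 7 = 1001.
Solve pairwise, accumulating the modulus:
  Start with x ≡ 3 (mod 13).
  Combine with x ≡ 2 (mod 11): since gcd(13, 11) = 1, we get a unique residue mod 143.
    Write x = 3 + 13·t and substitute into x ≡ 2 (mod 11): 13·t ≡ 2 − 3 = -1 (mod 11).
    Reduce coefficients mod 11: 2·t ≡ 10 (mod 11).
    The inverse of 2 mod 11 is 6 (since 2·6 = 12 = 1·11 + 1), so t ≡ 6·10 = 60 ≡ 5 (mod 11).
    Then x = 3 + 13·5 = 68, valid modulo lcm(13, 11) = 143: x ≡ 68 (mod 143).
  Combine with x ≡ 1 (mod 7): since gcd(143, 7) = 1, we get a unique residue mod 1001.
    Write x = 68 + 143·t and substitute into x ≡ 1 (mod 7): 143·t ≡ 1 − 68 = -67 (mod 7).
    Reduce coefficients mod 7: 3·t ≡ 3 (mod 7).
    The inverse of 3 mod 7 is 5 (since 3·5 = 15 = 2·7 + 1), so t ≡ 5·3 = 15 ≡ 1 (mod 7).
    Then x = 68 + 143·1 = 211, valid modulo lcm(143, 7) = 1001: x ≡ 211 (mod 1001).
Verify: 211 mod 13 = 3 ✓, 211 mod 11 = 2 ✓, 211 mod 7 = 1 ✓.

x ≡ 211 (mod 1001).


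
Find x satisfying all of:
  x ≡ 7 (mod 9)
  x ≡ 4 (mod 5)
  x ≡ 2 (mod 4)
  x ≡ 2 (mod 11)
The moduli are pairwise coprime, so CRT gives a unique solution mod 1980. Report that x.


Product of moduli M = 9 · 5 · 4 · 11 = 1980.
Merge one congruence at a time:
  Start: x ≡ 7 (mod 9).
  Combine with x ≡ 4 (mod 5); new modulus lcm = 45.
    Write x = 7 + 9·t and substitute into x ≡ 4 (mod 5): 9·t ≡ 4 − 7 = -3 (mod 5).
    Reduce coefficients mod 5: 4·t ≡ 2 (mod 5).
    The inverse of 4 mod 5 is 4 (since 4·4 = 16 = 3·5 + 1), so t ≡ 4·2 = 8 ≡ 3 (mod 5).
    Then x = 7 + 9·3 = 34, valid modulo lcm(9, 5) = 45: x ≡ 34 (mod 45).
  Combine with x ≡ 2 (mod 4); new modulus lcm = 180.
    Write x = 34 + 45·t and substitute into x ≡ 2 (mod 4): 45·t ≡ 2 − 34 = -32 (mod 4).
    Reduce coefficients mod 4: 1·t ≡ 0 (mod 4).
    So t ≡ 0 (mod 4).
    Then x = 34 + 45·0 = 34, valid modulo lcm(45, 4) = 180: x ≡ 34 (mod 180).
  Combine with x ≡ 2 (mod 11); new modulus lcm = 1980.
    Write x = 34 + 180·t and substitute into x ≡ 2 (mod 11): 180·t ≡ 2 − 34 = -32 (mod 11).
    Reduce coefficients mod 11: 4·t ≡ 1 (mod 11).
    The inverse of 4 mod 11 is 3 (since 4·3 = 12 = 1·11 + 1), so t ≡ 3·1 = 3 ≡ 3 (mod 11).
    Then x = 34 + 180·3 = 574, valid modulo lcm(180, 11) = 1980: x ≡ 574 (mod 1980).
Verify against each original: 574 mod 9 = 7, 574 mod 5 = 4, 574 mod 4 = 2, 574 mod 11 = 2.

x ≡ 574 (mod 1980).


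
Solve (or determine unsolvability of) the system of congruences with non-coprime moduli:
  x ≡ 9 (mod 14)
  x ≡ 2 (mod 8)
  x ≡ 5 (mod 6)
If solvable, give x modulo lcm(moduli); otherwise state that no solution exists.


Moduli 14, 8, 6 are not pairwise coprime, so CRT works modulo lcm(m_i) when all pairwise compatibility conditions hold.
Pairwise compatibility: gcd(m_i, m_j) must divide a_i - a_j for every pair.
Merge one congruence at a time:
  Start: x ≡ 9 (mod 14).
  Combine with x ≡ 2 (mod 8): gcd(14, 8) = 2, and 2 - 9 = -7 is NOT divisible by 2.
    ⇒ system is inconsistent (no integer solution).

No solution (the system is inconsistent).


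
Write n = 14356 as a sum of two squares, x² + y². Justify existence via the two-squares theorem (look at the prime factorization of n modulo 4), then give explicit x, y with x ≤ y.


Step 1: Factor n = 14356 = 2^2 · 37 · 97.
Step 2: Check the mod-4 condition on each prime factor: 2 = 2 (special); 37 ≡ 1 (mod 4), exponent 1; 97 ≡ 1 (mod 4), exponent 1.
All primes ≡ 3 (mod 4) appear to even exponent (or don't appear), so by the two-squares theorem n IS expressible as a sum of two squares.
Step 3: Build a representation. Group n = k² · m with k = 2 and m = 37 · 97 = 3589 (a product of primes ≡ 1 (mod 4)); a representation of m scales to one of n via (k·x)² + (k·y)² = k²(x² + y²). Each prime p ≡ 1 (mod 4) is itself a sum of two squares; find a² by testing p − a² for a perfect square:
  37: 37 − 1² = 36 = 6² ⇒ 37 = 1² + 6².
  97: 97 − 1² = 96, 97 − 2² = 93, 97 − 3² = 88, 97 − 4² = 81 = 9² ⇒ 97 = 4² + 9².
  Combine using the Brahmagupta–Fibonacci identity (a² + b²)(c² + d²) = (ac − bd)² + (ad + bc)² = (ac + bd)² + (ad − bc)²:
  37 · 97 = 3589: from (1² + 6²)(4² + 9²), take (1·4 − 6·9, 1·9 + 6·4) = (4 − 54, 9 + 24) = (-50, 33); dropping signs (only squares matter) gives (50, 33); check 50² + 33² = 2500 + 1089 = 3589 ✓.
  Scale by k = 2: (2·50, 2·33) = (100, 66).
Step 4: Order so x ≤ y and verify: 66² + 100² = 4356 + 10000 = 14356 = n. ✓

n = 14356 = 66² + 100² (one valid representation with x ≤ y).


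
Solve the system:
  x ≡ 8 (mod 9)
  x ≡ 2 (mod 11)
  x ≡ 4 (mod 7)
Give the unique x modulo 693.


Moduli 9, 11, 7 are pairwise coprime; by CRT there is a unique solution modulo M = 9 · 11 · 7 = 693.
Solve pairwise, accumulating the modulus:
  Start with x ≡ 8 (mod 9).
  Combine with x ≡ 2 (mod 11): since gcd(9, 11) = 1, we get a unique residue mod 99.
    Write x = 8 + 9·t and substitute into x ≡ 2 (mod 11): 9·t ≡ 2 − 8 = -6 (mod 11).
    Reduce coefficients mod 11: 9·t ≡ 5 (mod 11).
    The inverse of 9 mod 11 is 5 (since 9·5 = 45 = 4·11 + 1), so t ≡ 5·5 = 25 ≡ 3 (mod 11).
    Then x = 8 + 9·3 = 35, valid modulo lcm(9, 11) = 99: x ≡ 35 (mod 99).
  Combine with x ≡ 4 (mod 7): since gcd(99, 7) = 1, we get a unique residue mod 693.
    Write x = 35 + 99·t and substitute into x ≡ 4 (mod 7): 99·t ≡ 4 − 35 = -31 (mod 7).
    Reduce coefficients mod 7: 1·t ≡ 4 (mod 7).
    So t ≡ 4 (mod 7).
    Then x = 35 + 99·4 = 431, valid modulo lcm(99, 7) = 693: x ≡ 431 (mod 693).
Verify: 431 mod 9 = 8 ✓, 431 mod 11 = 2 ✓, 431 mod 7 = 4 ✓.

x ≡ 431 (mod 693).


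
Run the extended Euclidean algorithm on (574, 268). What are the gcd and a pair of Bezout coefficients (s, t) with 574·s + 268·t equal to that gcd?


Euclidean algorithm on (574, 268) — divide until remainder is 0:
  574 = 2 · 268 + 38
  268 = 7 · 38 + 2
  38 = 19 · 2 + 0
gcd(574, 268) = 2.
Track Bezout coefficients alongside the remainders: start with r₀ = 574 = a·1 + b·0 (s = 1, t = 0) and r₁ = 268 = a·0 + b·1 (s = 0, t = 1); each new remainder r_{k+1} = r_{k-1} − q_k·r_k inherits s_{k+1} = s_{k-1} − q_k·s_k, t_{k+1} = t_{k-1} − q_k·t_k, so r_k = a·s_k + b·t_k at every step:
  q = 2: r = 38, s = 1 − 2·0 = 1, t = 0 − 2·1 = -2  (check: 574·1 + 268·(-2) = 38)
  q = 7: r = 2, s = 0 − 7·1 = -7, t = 1 − 7·(-2) = 15  (check: 574·(-7) + 268·15 = 2)
The row with r = 2 (the gcd) gives the Bezout coefficients s = -7, t = 15.
Result: 574 · (-7) + 268 · (15) = 2.

gcd(574, 268) = 2; s = -7, t = 15 (check: 574·(-7) + 268·15 = 2).


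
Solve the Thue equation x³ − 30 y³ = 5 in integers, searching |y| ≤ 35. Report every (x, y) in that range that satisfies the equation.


The equation is x³ - 30y³ = 5. For fixed y, x³ = 30·y³ + 5, so a solution requires the RHS to be a perfect cube.
Strategy: iterate y from -35 to 35, compute RHS = 30·y³ + 5, and check whether it is a (positive or negative) perfect cube.
Check small values of y:
  y = 0: RHS = 5 is not a perfect cube.
  y = 1: RHS = 35 is not a perfect cube.
  y = -1: RHS = -25 is not a perfect cube.
  y = 2: RHS = 245 is not a perfect cube.
  y = -2: RHS = -235 is not a perfect cube.
  y = 3: RHS = 815 is not a perfect cube.
  y = -3: RHS = -805 is not a perfect cube.
Continuing the search up to |y| = 35 finds no solutions either.
No (x, y) in the scanned range satisfies the equation.

No integer solutions with |y| ≤ 35.


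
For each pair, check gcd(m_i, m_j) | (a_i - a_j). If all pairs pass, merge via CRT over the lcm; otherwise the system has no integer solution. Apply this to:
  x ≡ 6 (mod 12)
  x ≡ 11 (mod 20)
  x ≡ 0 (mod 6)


Moduli 12, 20, 6 are not pairwise coprime, so CRT works modulo lcm(m_i) when all pairwise compatibility conditions hold.
Pairwise compatibility: gcd(m_i, m_j) must divide a_i - a_j for every pair.
Merge one congruence at a time:
  Start: x ≡ 6 (mod 12).
  Combine with x ≡ 11 (mod 20): gcd(12, 20) = 4, and 11 - 6 = 5 is NOT divisible by 4.
    ⇒ system is inconsistent (no integer solution).

No solution (the system is inconsistent).


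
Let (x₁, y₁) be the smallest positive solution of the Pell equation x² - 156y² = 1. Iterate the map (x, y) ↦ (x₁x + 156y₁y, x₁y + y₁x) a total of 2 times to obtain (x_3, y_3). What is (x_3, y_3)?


Step 1: Find the fundamental solution (x₁, y₁) of x² - 156y² = 1.
  Expand √156 as a continued fraction. a₀ = ⌊√156⌋ = 12; iterate m_{k+1} = d_k·a_k − m_k, d_{k+1} = (156 − m_{k+1}²)/d_k, a_{k+1} = ⌊(a₀ + m_{k+1})/d_{k+1}⌋ (starting m₀ = 0, d₀ = 1), with convergents p_k = a_k·p_{k-1} + p_{k-2}, q_k = a_k·q_{k-1} + q_{k-2} (p₋₁ = 1, q₋₁ = 0):
  k = 0: a₀ = 12; p₀/q₀ = 12/1; p₀² − 156·q₀² = 144 − 156 = -12.
  k = 1: m = 12, d = 12, a = ⌊(12 + 12)/12⌋ = 2; p/q = (2·12 + 1)/(2·1 + 0) = 25/2; p² − 156·q² = 625 − 624 = 1.
  The first convergent with p² − 156·q² = 1 gives the fundamental solution (x₁, y₁) = (25, 2).
Step 2: Apply the recurrence (x_{n+1}, y_{n+1}) = (x₁x_n + 156y₁y_n, x₁y_n + y₁x_n) repeatedly.
  From (x_1, y_1) = (25, 2): x_2 = 25·25 + 156·2·2 = 1249; y_2 = 25·2 + 2·25 = 100.
  From (x_2, y_2) = (1249, 100): x_3 = 25·1249 + 156·2·100 = 62425; y_3 = 25·100 + 2·1249 = 4998.
Step 3: Verify x_3² - 156·y_3² = 3896880625 - 3896880624 = 1 (should be 1). ✓

(x_1, y_1) = (25, 2); (x_3, y_3) = (62425, 4998).


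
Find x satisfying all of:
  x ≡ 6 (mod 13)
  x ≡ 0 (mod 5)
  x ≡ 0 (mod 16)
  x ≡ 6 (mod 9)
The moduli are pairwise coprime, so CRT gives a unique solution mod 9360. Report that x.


Product of moduli M = 13 · 5 · 16 · 9 = 9360.
Merge one congruence at a time:
  Start: x ≡ 6 (mod 13).
  Combine with x ≡ 0 (mod 5); new modulus lcm = 65.
    Write x = 6 + 13·t and substitute into x ≡ 0 (mod 5): 13·t ≡ 0 − 6 = -6 (mod 5).
    Reduce coefficients mod 5: 3·t ≡ 4 (mod 5).
    The inverse of 3 mod 5 is 2 (since 3·2 = 6 = 1·5 + 1), so t ≡ 2·4 = 8 ≡ 3 (mod 5).
    Then x = 6 + 13·3 = 45, valid modulo lcm(13, 5) = 65: x ≡ 45 (mod 65).
  Combine with x ≡ 0 (mod 16); new modulus lcm = 1040.
    Write x = 45 + 65·t and substitute into x ≡ 0 (mod 16): 65·t ≡ 0 − 45 = -45 (mod 16).
    Reduce coefficients mod 16: 1·t ≡ 3 (mod 16).
    So t ≡ 3 (mod 16).
    Then x = 45 + 65·3 = 240, valid modulo lcm(65, 16) = 1040: x ≡ 240 (mod 1040).
  Combine with x ≡ 6 (mod 9); new modulus lcm = 9360.
    Write x = 240 + 1040·t and substitute into x ≡ 6 (mod 9): 1040·t ≡ 6 − 240 = -234 (mod 9).
    Reduce coefficients mod 9: 5·t ≡ 0 (mod 9).
    The inverse of 5 mod 9 is 2 (since 5·2 = 10 = 1·9 + 1), so t ≡ 2·0 = 0 ≡ 0 (mod 9).
    Then x = 240 + 1040·0 = 240, valid modulo lcm(1040, 9) = 9360: x ≡ 240 (mod 9360).
Verify against each original: 240 mod 13 = 6, 240 mod 5 = 0, 240 mod 16 = 0, 240 mod 9 = 6.

x ≡ 240 (mod 9360).


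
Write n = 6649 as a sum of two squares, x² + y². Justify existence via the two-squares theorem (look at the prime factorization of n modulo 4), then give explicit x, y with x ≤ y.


Step 1: Factor n = 6649 = 61 · 109.
Step 2: Check the mod-4 condition on each prime factor: 61 ≡ 1 (mod 4), exponent 1; 109 ≡ 1 (mod 4), exponent 1.
All primes ≡ 3 (mod 4) appear to even exponent (or don't appear), so by the two-squares theorem n IS expressible as a sum of two squares.
Step 3: Build a representation. Here n = 61 · 109 is a product of primes ≡ 1 (mod 4). Each prime p ≡ 1 (mod 4) is itself a sum of two squares; find a² by testing p − a² for a perfect square:
  61: 61 − 1² = 60, 61 − 2² = 57, 61 − 3² = 52, 61 − 4² = 45, 61 − 5² = 36 = 6² ⇒ 61 = 5² + 6².
  109: 109 − 1² = 108, 109 − 2² = 105, 109 − 3² = 100 = 10² ⇒ 109 = 3² + 10².
  Combine using the Brahmagupta–Fibonacci identity (a² + b²)(c² + d²) = (ac − bd)² + (ad + bc)² = (ac + bd)² + (ad − bc)²:
  61 · 109 = 6649: from (5² + 6²)(3² + 10²), take (5·3 − 6·10, 5·10 + 6·3) = (15 − 60, 50 + 18) = (-45, 68); dropping signs (only squares matter) gives (45, 68); check 45² + 68² = 2025 + 4624 = 6649 ✓.
Step 4: Order so x ≤ y and verify: 45² + 68² = 2025 + 4624 = 6649 = n. ✓

n = 6649 = 45² + 68² (one valid representation with x ≤ y).


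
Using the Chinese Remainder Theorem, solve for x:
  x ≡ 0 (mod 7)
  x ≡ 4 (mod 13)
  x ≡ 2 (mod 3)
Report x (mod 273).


Moduli 7, 13, 3 are pairwise coprime; by CRT there is a unique solution modulo M = 7 · 13 · 3 = 273.
Solve pairwise, accumulating the modulus:
  Start with x ≡ 0 (mod 7).
  Combine with x ≡ 4 (mod 13): since gcd(7, 13) = 1, we get a unique residue mod 91.
    Write x = 0 + 7·t and substitute into x ≡ 4 (mod 13): 7·t ≡ 4 − 0 = 4 (mod 13).
    The inverse of 7 mod 13 is 2 (since 7·2 = 14 = 1·13 + 1), so t ≡ 2·4 = 8 ≡ 8 (mod 13).
    Then x = 0 + 7·8 = 56, valid modulo lcm(7, 13) = 91: x ≡ 56 (mod 91).
  Combine with x ≡ 2 (mod 3): since gcd(91, 3) = 1, we get a unique residue mod 273.
    Write x = 56 + 91·t and substitute into x ≡ 2 (mod 3): 91·t ≡ 2 − 56 = -54 (mod 3).
    Reduce coefficients mod 3: 1·t ≡ 0 (mod 3).
    So t ≡ 0 (mod 3).
    Then x = 56 + 91·0 = 56, valid modulo lcm(91, 3) = 273: x ≡ 56 (mod 273).
Verify: 56 mod 7 = 0 ✓, 56 mod 13 = 4 ✓, 56 mod 3 = 2 ✓.

x ≡ 56 (mod 273).


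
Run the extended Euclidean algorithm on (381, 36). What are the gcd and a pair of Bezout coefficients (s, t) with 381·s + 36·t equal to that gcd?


Euclidean algorithm on (381, 36) — divide until remainder is 0:
  381 = 10 · 36 + 21
  36 = 1 · 21 + 15
  21 = 1 · 15 + 6
  15 = 2 · 6 + 3
  6 = 2 · 3 + 0
gcd(381, 36) = 3.
Track Bezout coefficients alongside the remainders: start with r₀ = 381 = a·1 + b·0 (s = 1, t = 0) and r₁ = 36 = a·0 + b·1 (s = 0, t = 1); each new remainder r_{k+1} = r_{k-1} − q_k·r_k inherits s_{k+1} = s_{k-1} − q_k·s_k, t_{k+1} = t_{k-1} − q_k·t_k, so r_k = a·s_k + b·t_k at every step:
  q = 10: r = 21, s = 1 − 10·0 = 1, t = 0 − 10·1 = -10  (check: 381·1 + 36·(-10) = 21)
  q = 1: r = 15, s = 0 − 1·1 = -1, t = 1 − 1·(-10) = 11  (check: 381·(-1) + 36·11 = 15)
  q = 1: r = 6, s = 1 − 1·(-1) = 2, t = -10 − 1·11 = -21  (check: 381·2 + 36·(-21) = 6)
  q = 2: r = 3, s = -1 − 2·2 = -5, t = 11 − 2·(-21) = 53  (check: 381·(-5) + 36·53 = 3)
The row with r = 3 (the gcd) gives the Bezout coefficients s = -5, t = 53.
Result: 381 · (-5) + 36 · (53) = 3.

gcd(381, 36) = 3; s = -5, t = 53 (check: 381·(-5) + 36·53 = 3).


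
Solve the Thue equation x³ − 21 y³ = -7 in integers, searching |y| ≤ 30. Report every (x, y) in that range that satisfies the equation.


The equation is x³ - 21y³ = -7. For fixed y, x³ = 21·y³ − 7, so a solution requires the RHS to be a perfect cube.
Strategy: iterate y from -30 to 30, compute RHS = 21·y³ − 7, and check whether it is a (positive or negative) perfect cube.
Check small values of y:
  y = 0: RHS = -7 is not a perfect cube.
  y = 1: RHS = 14 is not a perfect cube.
  y = -1: RHS = -28 is not a perfect cube.
  y = 2: RHS = 161 is not a perfect cube.
  y = -2: RHS = -175 is not a perfect cube.
  y = 3: RHS = 560 is not a perfect cube.
  y = -3: RHS = -574 is not a perfect cube.
Continuing the search up to |y| = 30 finds no solutions either.
No (x, y) in the scanned range satisfies the equation.

No integer solutions with |y| ≤ 30.


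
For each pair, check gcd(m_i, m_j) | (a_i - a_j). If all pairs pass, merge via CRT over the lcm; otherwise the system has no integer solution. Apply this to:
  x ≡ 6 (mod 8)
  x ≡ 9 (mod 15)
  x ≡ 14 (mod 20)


Moduli 8, 15, 20 are not pairwise coprime, so CRT works modulo lcm(m_i) when all pairwise compatibility conditions hold.
Pairwise compatibility: gcd(m_i, m_j) must divide a_i - a_j for every pair.
Merge one congruence at a time:
  Start: x ≡ 6 (mod 8).
  Combine with x ≡ 9 (mod 15): gcd(8, 15) = 1; 9 - 6 = 3, which IS divisible by 1, so compatible.
    Write x = 6 + 8·t and substitute into x ≡ 9 (mod 15): 8·t ≡ 9 − 6 = 3 (mod 15).
    The inverse of 8 mod 15 is 2 (since 8·2 = 16 = 1·15 + 1), so t ≡ 2·3 = 6 ≡ 6 (mod 15).
    Then x = 6 + 8·6 = 54, valid modulo lcm(8, 15) = 120: x ≡ 54 (mod 120).
  Combine with x ≡ 14 (mod 20): gcd(120, 20) = 20; 14 - 54 = -40, which IS divisible by 20, so compatible.
    Write x = 54 + 120·t and substitute into x ≡ 14 (mod 20): 120·t ≡ 14 − 54 = -40 (mod 20).
    Divide the congruence (and modulus) by g = 20: 6·t ≡ -2 (mod 1).
    Modulo 1 every t works; take t = 0.
    Then x = 54 + 120·0 = 54, valid modulo lcm(120, 20) = 120: x ≡ 54 (mod 120).
Verify: 54 mod 8 = 6, 54 mod 15 = 9, 54 mod 20 = 14.

x ≡ 54 (mod 120).


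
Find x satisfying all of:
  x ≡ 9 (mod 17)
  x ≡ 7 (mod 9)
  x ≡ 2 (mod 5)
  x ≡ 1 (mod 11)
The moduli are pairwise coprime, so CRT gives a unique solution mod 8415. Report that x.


Product of moduli M = 17 · 9 · 5 · 11 = 8415.
Merge one congruence at a time:
  Start: x ≡ 9 (mod 17).
  Combine with x ≡ 7 (mod 9); new modulus lcm = 153.
    Write x = 9 + 17·t and substitute into x ≡ 7 (mod 9): 17·t ≡ 7 − 9 = -2 (mod 9).
    Reduce coefficients mod 9: 8·t ≡ 7 (mod 9).
    The inverse of 8 mod 9 is 8 (since 8·8 = 64 = 7·9 + 1), so t ≡ 8·7 = 56 ≡ 2 (mod 9).
    Then x = 9 + 17·2 = 43, valid modulo lcm(17, 9) = 153: x ≡ 43 (mod 153).
  Combine with x ≡ 2 (mod 5); new modulus lcm = 765.
    Write x = 43 + 153·t and substitute into x ≡ 2 (mod 5): 153·t ≡ 2 − 43 = -41 (mod 5).
    Reduce coefficients mod 5: 3·t ≡ 4 (mod 5).
    The inverse of 3 mod 5 is 2 (since 3·2 = 6 = 1·5 + 1), so t ≡ 2·4 = 8 ≡ 3 (mod 5).
    Then x = 43 + 153·3 = 502, valid modulo lcm(153, 5) = 765: x ≡ 502 (mod 765).
  Combine with x ≡ 1 (mod 11); new modulus lcm = 8415.
    Write x = 502 + 765·t and substitute into x ≡ 1 (mod 11): 765·t ≡ 1 − 502 = -501 (mod 11).
    Reduce coefficients mod 11: 6·t ≡ 5 (mod 11).
    The inverse of 6 mod 11 is 2 (since 6·2 = 12 = 1·11 + 1), so t ≡ 2·5 = 10 ≡ 10 (mod 11).
    Then x = 502 + 765·10 = 8152, valid modulo lcm(765, 11) = 8415: x ≡ 8152 (mod 8415).
Verify against each original: 8152 mod 17 = 9, 8152 mod 9 = 7, 8152 mod 5 = 2, 8152 mod 11 = 1.

x ≡ 8152 (mod 8415).


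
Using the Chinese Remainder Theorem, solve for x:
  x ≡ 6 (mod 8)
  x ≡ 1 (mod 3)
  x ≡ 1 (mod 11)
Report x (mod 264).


Moduli 8, 3, 11 are pairwise coprime; by CRT there is a unique solution modulo M = 8 · 3 · 11 = 264.
Solve pairwise, accumulating the modulus:
  Start with x ≡ 6 (mod 8).
  Combine with x ≡ 1 (mod 3): since gcd(8, 3) = 1, we get a unique residue mod 24.
    Write x = 6 + 8·t and substitute into x ≡ 1 (mod 3): 8·t ≡ 1 − 6 = -5 (mod 3).
    Reduce coefficients mod 3: 2·t ≡ 1 (mod 3).
    The inverse of 2 mod 3 is 2 (since 2·2 = 4 = 1·3 + 1), so t ≡ 2·1 = 2 ≡ 2 (mod 3).
    Then x = 6 + 8·2 = 22, valid modulo lcm(8, 3) = 24: x ≡ 22 (mod 24).
  Combine with x ≡ 1 (mod 11): since gcd(24, 11) = 1, we get a unique residue mod 264.
    Write x = 22 + 24·t and substitute into x ≡ 1 (mod 11): 24·t ≡ 1 − 22 = -21 (mod 11).
    Reduce coefficients mod 11: 2·t ≡ 1 (mod 11).
    The inverse of 2 mod 11 is 6 (since 2·6 = 12 = 1·11 + 1), so t ≡ 6·1 = 6 ≡ 6 (mod 11).
    Then x = 22 + 24·6 = 166, valid modulo lcm(24, 11) = 264: x ≡ 166 (mod 264).
Verify: 166 mod 8 = 6 ✓, 166 mod 3 = 1 ✓, 166 mod 11 = 1 ✓.

x ≡ 166 (mod 264).


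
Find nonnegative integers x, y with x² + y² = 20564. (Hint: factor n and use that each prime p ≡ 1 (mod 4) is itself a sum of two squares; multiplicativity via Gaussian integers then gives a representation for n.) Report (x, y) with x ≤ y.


Step 1: Factor n = 20564 = 2^2 · 53 · 97.
Step 2: Check the mod-4 condition on each prime factor: 2 = 2 (special); 53 ≡ 1 (mod 4), exponent 1; 97 ≡ 1 (mod 4), exponent 1.
All primes ≡ 3 (mod 4) appear to even exponent (or don't appear), so by the two-squares theorem n IS expressible as a sum of two squares.
Step 3: Build a representation. Group n = k² · m with k = 2 and m = 53 · 97 = 5141 (a product of primes ≡ 1 (mod 4)); a representation of m scales to one of n via (k·x)² + (k·y)² = k²(x² + y²). Each prime p ≡ 1 (mod 4) is itself a sum of two squares; find a² by testing p − a² for a perfect square:
  53: 53 − 1² = 52, 53 − 2² = 49 = 7² ⇒ 53 = 2² + 7².
  97: 97 − 1² = 96, 97 − 2² = 93, 97 − 3² = 88, 97 − 4² = 81 = 9² ⇒ 97 = 4² + 9².
  Combine using the Brahmagupta–Fibonacci identity (a² + b²)(c² + d²) = (ac − bd)² + (ad + bc)² = (ac + bd)² + (ad − bc)²:
  53 · 97 = 5141: from (2² + 7²)(4² + 9²), take (2·4 − 7·9, 2·9 + 7·4) = (8 − 63, 18 + 28) = (-55, 46); dropping signs (only squares matter) gives (55, 46); check 55² + 46² = 3025 + 2116 = 5141 ✓.
  Scale by k = 2: (2·55, 2·46) = (110, 92).
Step 4: Order so x ≤ y and verify: 92² + 110² = 8464 + 12100 = 20564 = n. ✓

n = 20564 = 92² + 110² (one valid representation with x ≤ y).


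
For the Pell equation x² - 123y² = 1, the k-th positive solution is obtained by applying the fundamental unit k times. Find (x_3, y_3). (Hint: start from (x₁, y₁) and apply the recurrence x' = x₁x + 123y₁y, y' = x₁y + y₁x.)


Step 1: Find the fundamental solution (x₁, y₁) of x² - 123y² = 1.
  Expand √123 as a continued fraction. a₀ = ⌊√123⌋ = 11; iterate m_{k+1} = d_k·a_k − m_k, d_{k+1} = (123 − m_{k+1}²)/d_k, a_{k+1} = ⌊(a₀ + m_{k+1})/d_{k+1}⌋ (starting m₀ = 0, d₀ = 1), with convergents p_k = a_k·p_{k-1} + p_{k-2}, q_k = a_k·q_{k-1} + q_{k-2} (p₋₁ = 1, q₋₁ = 0):
  k = 0: a₀ = 11; p₀/q₀ = 11/1; p₀² − 123·q₀² = 121 − 123 = -2.
  k = 1: m = 11, d = 2, a = ⌊(11 + 11)/2⌋ = 11; p/q = (11·11 + 1)/(11·1 + 0) = 122/11; p² − 123·q² = 14884 − 14883 = 1.
  The first convergent with p² − 123·q² = 1 gives the fundamental solution (x₁, y₁) = (122, 11).
Step 2: Apply the recurrence (x_{n+1}, y_{n+1}) = (x₁x_n + 123y₁y_n, x₁y_n + y₁x_n) repeatedly.
  From (x_1, y_1) = (122, 11): x_2 = 122·122 + 123·11·11 = 29767; y_2 = 122·11 + 11·122 = 2684.
  From (x_2, y_2) = (29767, 2684): x_3 = 122·29767 + 123·11·2684 = 7263026; y_3 = 122·2684 + 11·29767 = 654885.
Step 3: Verify x_3² - 123·y_3² = 52751546676676 - 52751546676675 = 1 (should be 1). ✓

(x_1, y_1) = (122, 11); (x_3, y_3) = (7263026, 654885).


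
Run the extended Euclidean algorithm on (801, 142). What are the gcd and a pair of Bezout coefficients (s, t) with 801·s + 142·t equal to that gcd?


Euclidean algorithm on (801, 142) — divide until remainder is 0:
  801 = 5 · 142 + 91
  142 = 1 · 91 + 51
  91 = 1 · 51 + 40
  51 = 1 · 40 + 11
  40 = 3 · 11 + 7
  11 = 1 · 7 + 4
  7 = 1 · 4 + 3
  4 = 1 · 3 + 1
  3 = 3 · 1 + 0
gcd(801, 142) = 1.
Track Bezout coefficients alongside the remainders: start with r₀ = 801 = a·1 + b·0 (s = 1, t = 0) and r₁ = 142 = a·0 + b·1 (s = 0, t = 1); each new remainder r_{k+1} = r_{k-1} − q_k·r_k inherits s_{k+1} = s_{k-1} − q_k·s_k, t_{k+1} = t_{k-1} − q_k·t_k, so r_k = a·s_k + b·t_k at every step:
  q = 5: r = 91, s = 1 − 5·0 = 1, t = 0 − 5·1 = -5  (check: 801·1 + 142·(-5) = 91)
  q = 1: r = 51, s = 0 − 1·1 = -1, t = 1 − 1·(-5) = 6  (check: 801·(-1) + 142·6 = 51)
  q = 1: r = 40, s = 1 − 1·(-1) = 2, t = -5 − 1·6 = -11  (check: 801·2 + 142·(-11) = 40)
  q = 1: r = 11, s = -1 − 1·2 = -3, t = 6 − 1·(-11) = 17  (check: 801·(-3) + 142·17 = 11)
  q = 3: r = 7, s = 2 − 3·(-3) = 11, t = -11 − 3·17 = -62  (check: 801·11 + 142·(-62) = 7)
  q = 1: r = 4, s = -3 − 1·11 = -14, t = 17 − 1·(-62) = 79  (check: 801·(-14) + 142·79 = 4)
  q = 1: r = 3, s = 11 − 1·(-14) = 25, t = -62 − 1·79 = -141  (check: 801·25 + 142·(-141) = 3)
  q = 1: r = 1, s = -14 − 1·25 = -39, t = 79 − 1·(-141) = 220  (check: 801·(-39) + 142·220 = 1)
The row with r = 1 (the gcd) gives the Bezout coefficients s = -39, t = 220.
Result: 801 · (-39) + 142 · (220) = 1.

gcd(801, 142) = 1; s = -39, t = 220 (check: 801·(-39) + 142·220 = 1).


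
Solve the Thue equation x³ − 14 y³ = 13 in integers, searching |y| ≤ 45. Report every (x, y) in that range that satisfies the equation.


The equation is x³ - 14y³ = 13. For fixed y, x³ = 14·y³ + 13, so a solution requires the RHS to be a perfect cube.
Strategy: iterate y from -45 to 45, compute RHS = 14·y³ + 13, and check whether it is a (positive or negative) perfect cube.
Check small values of y:
  y = 0: RHS = 13 is not a perfect cube.
  y = 1: RHS = 27 = (3)³ ⇒ x = 3 works.
  y = -1: RHS = -1 = (-1)³ ⇒ x = -1 works.
  y = 2: RHS = 125 = (5)³ ⇒ x = 5 works.
  y = -2: RHS = -99 is not a perfect cube.
  y = 3: RHS = 391 is not a perfect cube.
  y = -3: RHS = -365 is not a perfect cube.
Continuing the search up to |y| = 45 finds no further solutions beyond those listed.
Collected solutions: (-1, -1), (3, 1), (5, 2).

Solutions (with |y| ≤ 45): (-1, -1), (3, 1), (5, 2).


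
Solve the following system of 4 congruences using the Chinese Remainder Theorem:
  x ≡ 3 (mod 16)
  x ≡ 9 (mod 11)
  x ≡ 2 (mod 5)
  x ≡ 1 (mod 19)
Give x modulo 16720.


Product of moduli M = 16 · 11 · 5 · 19 = 16720.
Merge one congruence at a time:
  Start: x ≡ 3 (mod 16).
  Combine with x ≡ 9 (mod 11); new modulus lcm = 176.
    Write x = 3 + 16·t and substitute into x ≡ 9 (mod 11): 16·t ≡ 9 − 3 = 6 (mod 11).
    Reduce coefficients mod 11: 5·t ≡ 6 (mod 11).
    The inverse of 5 mod 11 is 9 (since 5·9 = 45 = 4·11 + 1), so t ≡ 9·6 = 54 ≡ 10 (mod 11).
    Then x = 3 + 16·10 = 163, valid modulo lcm(16, 11) = 176: x ≡ 163 (mod 176).
  Combine with x ≡ 2 (mod 5); new modulus lcm = 880.
    Write x = 163 + 176·t and substitute into x ≡ 2 (mod 5): 176·t ≡ 2 − 163 = -161 (mod 5).
    Reduce coefficients mod 5: 1·t ≡ 4 (mod 5).
    So t ≡ 4 (mod 5).
    Then x = 163 + 176·4 = 867, valid modulo lcm(176, 5) = 880: x ≡ 867 (mod 880).
  Combine with x ≡ 1 (mod 19); new modulus lcm = 16720.
    Write x = 867 + 880·t and substitute into x ≡ 1 (mod 19): 880·t ≡ 1 − 867 = -866 (mod 19).
    Reduce coefficients mod 19: 6·t ≡ 8 (mod 19).
    The inverse of 6 mod 19 is 16 (since 6·16 = 96 = 5·19 + 1), so t ≡ 16·8 = 128 ≡ 14 (mod 19).
    Then x = 867 + 880·14 = 13187, valid modulo lcm(880, 19) = 16720: x ≡ 13187 (mod 16720).
Verify against each original: 13187 mod 16 = 3, 13187 mod 11 = 9, 13187 mod 5 = 2, 13187 mod 19 = 1.

x ≡ 13187 (mod 16720).
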